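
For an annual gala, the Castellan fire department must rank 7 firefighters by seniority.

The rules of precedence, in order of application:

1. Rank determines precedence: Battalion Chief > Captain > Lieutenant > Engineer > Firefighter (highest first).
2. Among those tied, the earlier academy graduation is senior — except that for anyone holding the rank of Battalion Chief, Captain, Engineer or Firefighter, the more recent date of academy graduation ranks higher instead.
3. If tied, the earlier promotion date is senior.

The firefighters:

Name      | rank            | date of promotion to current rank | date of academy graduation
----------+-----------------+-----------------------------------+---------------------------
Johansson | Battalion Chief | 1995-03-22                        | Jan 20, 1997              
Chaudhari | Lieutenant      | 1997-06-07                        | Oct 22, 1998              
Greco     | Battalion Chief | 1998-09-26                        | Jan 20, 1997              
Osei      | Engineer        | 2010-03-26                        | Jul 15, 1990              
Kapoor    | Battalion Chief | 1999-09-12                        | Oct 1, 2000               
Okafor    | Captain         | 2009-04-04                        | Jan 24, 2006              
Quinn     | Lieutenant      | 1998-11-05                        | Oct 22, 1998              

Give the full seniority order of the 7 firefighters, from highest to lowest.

Kapoor, Johansson, Greco, Okafor, Chaudhari, Quinn, Osei

By rank: Kapoor, Johansson and Greco (Battalion Chief); then Okafor (Captain); then Chaudhari and Quinn (Lieutenant); then Osei (Engineer).
Among Kapoor, Johansson and Greco, by date of academy graduation (later first) (reversed rule for this group): Kapoor (Oct 1, 2000) before Johansson and Greco (Jan 20, 1997).
Among Johansson and Greco, by date of promotion to current rank (earlier first): Johansson (1995-03-22) before Greco (1998-09-26).
Chaudhari and Quinn both have date of academy graduation Oct 22, 1998, so the next rule applies.
Among Chaudhari and Quinn, by date of promotion to current rank (earlier first): Chaudhari (1997-06-07) before Quinn (1998-11-05).
Full order: Kapoor, Johansson, Greco, Okafor, Chaudhari, Quinn, Osei.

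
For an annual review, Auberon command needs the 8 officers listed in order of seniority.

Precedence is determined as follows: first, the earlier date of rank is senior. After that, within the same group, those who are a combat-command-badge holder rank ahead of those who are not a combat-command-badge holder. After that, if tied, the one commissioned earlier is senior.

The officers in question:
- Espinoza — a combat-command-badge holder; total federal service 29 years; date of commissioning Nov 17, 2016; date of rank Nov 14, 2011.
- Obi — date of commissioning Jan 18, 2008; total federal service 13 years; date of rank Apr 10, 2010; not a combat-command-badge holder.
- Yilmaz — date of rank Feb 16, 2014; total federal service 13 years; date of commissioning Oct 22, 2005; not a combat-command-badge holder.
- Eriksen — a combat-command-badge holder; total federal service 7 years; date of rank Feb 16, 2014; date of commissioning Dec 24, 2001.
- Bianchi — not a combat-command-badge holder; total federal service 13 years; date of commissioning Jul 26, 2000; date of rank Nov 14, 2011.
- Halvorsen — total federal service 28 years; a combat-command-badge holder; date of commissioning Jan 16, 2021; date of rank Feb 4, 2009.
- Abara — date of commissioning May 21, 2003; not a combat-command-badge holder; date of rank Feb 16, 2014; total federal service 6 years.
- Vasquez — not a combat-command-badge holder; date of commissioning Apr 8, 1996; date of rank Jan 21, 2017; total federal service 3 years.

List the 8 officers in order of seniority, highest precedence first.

Halvorsen, Obi, Espinoza, Bianchi, Eriksen, Abara, Yilmaz, Vasquez

By date of rank (earlier first): Halvorsen (Feb 4, 2009); then Obi (Apr 10, 2010); then Espinoza and Bianchi (both Nov 14, 2011); then Eriksen, Abara and Yilmaz (each Feb 16, 2014); then Vasquez (Jan 21, 2017).
Among Espinoza and Bianchi, a combat-command-badge holder before not a combat-command-badge holder: Espinoza (a combat-command-badge holder) before Bianchi (not a combat-command-badge holder).
Among Eriksen, Abara and Yilmaz, a combat-command-badge holder before not a combat-command-badge holder: Eriksen (a combat-command-badge holder) before Abara and Yilmaz (not a combat-command-badge holder).
Among Abara and Yilmaz, by date of commissioning (earlier first): Abara (May 21, 2003) before Yilmaz (Oct 22, 2005).
Full order: Halvorsen, Obi, Espinoza, Bianchi, Eriksen, Abara, Yilmaz, Vasquez.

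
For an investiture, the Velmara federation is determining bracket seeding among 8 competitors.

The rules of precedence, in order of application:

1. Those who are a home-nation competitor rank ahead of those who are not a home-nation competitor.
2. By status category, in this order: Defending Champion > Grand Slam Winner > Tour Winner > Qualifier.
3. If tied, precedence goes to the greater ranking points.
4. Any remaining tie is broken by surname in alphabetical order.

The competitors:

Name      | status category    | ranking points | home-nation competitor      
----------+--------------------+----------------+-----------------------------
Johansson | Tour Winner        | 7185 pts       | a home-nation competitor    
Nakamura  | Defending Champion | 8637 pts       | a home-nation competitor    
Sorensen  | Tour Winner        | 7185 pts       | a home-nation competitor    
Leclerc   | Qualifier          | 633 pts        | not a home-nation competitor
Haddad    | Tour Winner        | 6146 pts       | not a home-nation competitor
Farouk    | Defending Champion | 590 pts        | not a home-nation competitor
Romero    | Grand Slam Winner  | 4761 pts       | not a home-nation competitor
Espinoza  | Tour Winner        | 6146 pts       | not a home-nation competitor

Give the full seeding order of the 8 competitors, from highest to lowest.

Nakamura, Johansson, Sorensen, Farouk, Romero, Espinoza, Haddad, Leclerc

By the first rule: Nakamura, Johansson and Sorensen (each a home-nation competitor); then Farouk, Romero, Espinoza, Haddad and Leclerc (each not a home-nation competitor).
Among Nakamura, Johansson and Sorensen, by status category: Nakamura (Defending Champion) before Johansson and Sorensen (Tour Winner).
Johansson and Sorensen both have ranking points 7185 pts, so the next rule applies.
Among Johansson and Sorensen, alphabetically by surname: Johansson before Sorensen.
Among Farouk, Romero, Espinoza, Haddad and Leclerc, by status category: Farouk (Defending Champion) before Romero (Grand Slam Winner) before Espinoza and Haddad (Tour Winner) before Leclerc (Qualifier).
Espinoza and Haddad both have ranking points 6146 pts, so the next rule applies.
Among Espinoza and Haddad, alphabetically by surname: Espinoza before Haddad.
Full order: Nakamura, Johansson, Sorensen, Farouk, Romero, Espinoza, Haddad, Leclerc.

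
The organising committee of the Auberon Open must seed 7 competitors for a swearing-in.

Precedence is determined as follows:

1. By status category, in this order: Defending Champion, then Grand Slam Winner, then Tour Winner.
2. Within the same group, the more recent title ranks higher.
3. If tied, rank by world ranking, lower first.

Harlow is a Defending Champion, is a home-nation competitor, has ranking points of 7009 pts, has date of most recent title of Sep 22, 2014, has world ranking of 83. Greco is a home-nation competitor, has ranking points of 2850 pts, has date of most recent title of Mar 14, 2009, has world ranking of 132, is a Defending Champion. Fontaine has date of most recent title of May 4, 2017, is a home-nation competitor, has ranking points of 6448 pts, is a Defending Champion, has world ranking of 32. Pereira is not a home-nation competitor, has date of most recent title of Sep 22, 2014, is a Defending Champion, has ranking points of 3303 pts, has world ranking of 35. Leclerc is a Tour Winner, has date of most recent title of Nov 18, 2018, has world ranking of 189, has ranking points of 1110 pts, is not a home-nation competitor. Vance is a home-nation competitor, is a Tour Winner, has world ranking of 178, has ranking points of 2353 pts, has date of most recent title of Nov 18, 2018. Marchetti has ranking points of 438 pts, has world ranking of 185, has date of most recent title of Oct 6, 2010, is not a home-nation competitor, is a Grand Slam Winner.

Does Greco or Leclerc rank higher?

By status category: Fontaine, Pereira, Harlow and Greco (Defending Champion); then Marchetti (Grand Slam Winner); then Vance and Leclerc (Tour Winner).
Among Fontaine, Pereira, Harlow and Greco, by date of most recent title (later first): Fontaine (May 4, 2017) before Pereira and Harlow (Sep 22, 2014) before Greco (Mar 14, 2009).
Among Pereira and Harlow, by world ranking (lower first): Pereira (35) before Harlow (83).
Vance and Leclerc both have date of most recent title Nov 18, 2018, so the next rule applies.
Among Vance and Leclerc, by world ranking (lower first): Vance (178) before Leclerc (189).
So Greco takes precedence.

Greco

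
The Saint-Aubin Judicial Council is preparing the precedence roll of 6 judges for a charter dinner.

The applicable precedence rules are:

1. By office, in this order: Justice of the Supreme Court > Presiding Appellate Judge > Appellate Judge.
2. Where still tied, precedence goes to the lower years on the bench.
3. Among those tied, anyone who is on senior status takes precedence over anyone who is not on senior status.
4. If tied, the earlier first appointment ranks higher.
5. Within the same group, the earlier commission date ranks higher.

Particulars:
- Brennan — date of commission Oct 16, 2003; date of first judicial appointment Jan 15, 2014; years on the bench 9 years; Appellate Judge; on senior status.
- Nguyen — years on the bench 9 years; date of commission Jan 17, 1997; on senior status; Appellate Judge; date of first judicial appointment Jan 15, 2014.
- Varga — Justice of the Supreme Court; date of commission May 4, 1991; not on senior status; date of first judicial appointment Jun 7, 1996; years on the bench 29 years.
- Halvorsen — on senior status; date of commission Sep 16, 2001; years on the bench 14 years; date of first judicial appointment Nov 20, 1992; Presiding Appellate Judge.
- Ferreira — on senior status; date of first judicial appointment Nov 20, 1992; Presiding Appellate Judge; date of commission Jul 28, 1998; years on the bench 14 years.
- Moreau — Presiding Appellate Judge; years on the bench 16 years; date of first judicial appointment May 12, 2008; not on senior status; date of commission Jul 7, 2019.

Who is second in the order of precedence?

Ferreira

By office: Varga (Justice of the Supreme Court); then Ferreira, Halvorsen and Moreau (Presiding Appellate Judge); then Nguyen and Brennan (Appellate Judge).
Among Ferreira, Halvorsen and Moreau, by years on the bench (lower first): Ferreira and Halvorsen (14 years) before Moreau (16 years).
Ferreira and Halvorsen are each on senior status, so the next rule applies.
Ferreira and Halvorsen both have date of first judicial appointment Nov 20, 1992, so the next rule applies.
Among Ferreira and Halvorsen, by date of commission (earlier first): Ferreira (Jul 28, 1998) before Halvorsen (Sep 16, 2001).
Nguyen and Brennan both have years on the bench 9 years, so the next rule applies.
Nguyen and Brennan are each on senior status, so the next rule applies.
Nguyen and Brennan both have date of first judicial appointment Jan 15, 2014, so the next rule applies.
Among Nguyen and Brennan, by date of commission (earlier first): Nguyen (Jan 17, 1997) before Brennan (Oct 16, 2003).
Order: Varga, Ferreira, Halvorsen, Moreau, Nguyen, Brennan.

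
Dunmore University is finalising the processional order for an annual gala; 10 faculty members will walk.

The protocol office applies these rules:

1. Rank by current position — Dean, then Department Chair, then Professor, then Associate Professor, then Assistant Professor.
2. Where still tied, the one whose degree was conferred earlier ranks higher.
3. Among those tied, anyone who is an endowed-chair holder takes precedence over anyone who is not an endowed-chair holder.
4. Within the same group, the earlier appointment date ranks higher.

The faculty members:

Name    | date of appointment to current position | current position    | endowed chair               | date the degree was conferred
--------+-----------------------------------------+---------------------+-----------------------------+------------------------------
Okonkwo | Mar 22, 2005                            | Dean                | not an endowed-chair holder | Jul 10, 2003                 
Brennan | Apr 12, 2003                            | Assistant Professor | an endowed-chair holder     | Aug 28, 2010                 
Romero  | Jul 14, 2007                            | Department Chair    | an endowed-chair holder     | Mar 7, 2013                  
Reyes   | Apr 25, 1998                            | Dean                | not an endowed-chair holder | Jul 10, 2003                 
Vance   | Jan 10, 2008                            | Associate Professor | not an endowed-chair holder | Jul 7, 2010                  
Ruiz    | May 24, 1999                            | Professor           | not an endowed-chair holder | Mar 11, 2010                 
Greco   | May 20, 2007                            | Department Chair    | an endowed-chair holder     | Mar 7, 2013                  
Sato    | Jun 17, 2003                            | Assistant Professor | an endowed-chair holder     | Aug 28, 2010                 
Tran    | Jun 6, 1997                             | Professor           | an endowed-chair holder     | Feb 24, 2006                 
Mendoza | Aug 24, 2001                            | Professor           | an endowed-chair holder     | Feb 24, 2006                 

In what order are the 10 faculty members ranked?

By current position: Reyes and Okonkwo (Dean); then Greco and Romero (Department Chair); then Tran, Mendoza and Ruiz (Professor); then Vance (Associate Professor); then Brennan and Sato (Assistant Professor).
Reyes and Okonkwo both have date the degree was conferred Jul 10, 2003, so the next rule applies.
Reyes and Okonkwo are each not an endowed-chair holder, so the next rule applies.
Among Reyes and Okonkwo, by date of appointment to current position (earlier first): Reyes (Apr 25, 1998) before Okonkwo (Mar 22, 2005).
Greco and Romero both have date the degree was conferred Mar 7, 2013, so the next rule applies.
Greco and Romero are each an endowed-chair holder, so the next rule applies.
Among Greco and Romero, by date of appointment to current position (earlier first): Greco (May 20, 2007) before Romero (Jul 14, 2007).
Among Tran, Mendoza and Ruiz, by date the degree was conferred (earlier first): Tran and Mendoza (Feb 24, 2006) before Ruiz (Mar 11, 2010).
Tran and Mendoza are each an endowed-chair holder, so the next rule applies.
Among Tran and Mendoza, by date of appointment to current position (earlier first): Tran (Jun 6, 1997) before Mendoza (Aug 24, 2001).
Brennan and Sato both have date the degree was conferred Aug 28, 2010, so the next rule applies.
Brennan and Sato are each an endowed-chair holder, so the next rule applies.
Among Brennan and Sato, by date of appointment to current position (earlier first): Brennan (Apr 12, 2003) before Sato (Jun 17, 2003).
Full order: Reyes, Okonkwo, Greco, Romero, Tran, Mendoza, Ruiz, Vance, Brennan, Sato.

Reyes, Okonkwo, Greco, Romero, Tran, Mendoza, Ruiz, Vance, Brennan, Sato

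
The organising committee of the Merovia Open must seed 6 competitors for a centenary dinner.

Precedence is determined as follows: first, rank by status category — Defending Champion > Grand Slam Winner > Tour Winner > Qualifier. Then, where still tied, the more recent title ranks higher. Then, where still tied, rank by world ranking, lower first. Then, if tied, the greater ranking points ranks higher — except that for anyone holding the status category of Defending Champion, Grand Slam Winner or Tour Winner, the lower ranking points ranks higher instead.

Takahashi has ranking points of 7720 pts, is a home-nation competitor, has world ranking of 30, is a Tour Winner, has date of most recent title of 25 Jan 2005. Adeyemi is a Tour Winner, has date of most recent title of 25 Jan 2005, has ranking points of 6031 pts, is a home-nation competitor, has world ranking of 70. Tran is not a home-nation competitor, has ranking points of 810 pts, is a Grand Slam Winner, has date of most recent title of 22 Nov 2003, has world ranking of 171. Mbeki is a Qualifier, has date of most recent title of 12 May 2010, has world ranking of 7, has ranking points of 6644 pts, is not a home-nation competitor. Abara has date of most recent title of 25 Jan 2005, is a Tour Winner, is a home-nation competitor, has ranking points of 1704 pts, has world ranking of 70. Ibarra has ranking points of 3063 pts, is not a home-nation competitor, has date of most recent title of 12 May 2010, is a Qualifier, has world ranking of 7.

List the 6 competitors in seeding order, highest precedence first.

By status category: Tran (Grand Slam Winner); then Takahashi, Abara and Adeyemi (Tour Winner); then Mbeki and Ibarra (Qualifier).
Takahashi, Abara and Adeyemi all have date of most recent title 25 Jan 2005, so the next rule applies.
Among Takahashi, Abara and Adeyemi, by world ranking (lower first): Takahashi (30) before Abara and Adeyemi (70).
Among Abara and Adeyemi, by ranking points (lower first) (reversed rule for this group): Abara (1704 pts) before Adeyemi (6031 pts).
Mbeki and Ibarra both have date of most recent title 12 May 2010, so the next rule applies.
Mbeki and Ibarra both have world ranking 7, so the next rule applies.
Among Mbeki and Ibarra, by ranking points (higher first): Mbeki (6644 pts) before Ibarra (3063 pts).
Full order: Tran, Takahashi, Abara, Adeyemi, Mbeki, Ibarra.

Tran, Takahashi, Abara, Adeyemi, Mbeki, Ibarra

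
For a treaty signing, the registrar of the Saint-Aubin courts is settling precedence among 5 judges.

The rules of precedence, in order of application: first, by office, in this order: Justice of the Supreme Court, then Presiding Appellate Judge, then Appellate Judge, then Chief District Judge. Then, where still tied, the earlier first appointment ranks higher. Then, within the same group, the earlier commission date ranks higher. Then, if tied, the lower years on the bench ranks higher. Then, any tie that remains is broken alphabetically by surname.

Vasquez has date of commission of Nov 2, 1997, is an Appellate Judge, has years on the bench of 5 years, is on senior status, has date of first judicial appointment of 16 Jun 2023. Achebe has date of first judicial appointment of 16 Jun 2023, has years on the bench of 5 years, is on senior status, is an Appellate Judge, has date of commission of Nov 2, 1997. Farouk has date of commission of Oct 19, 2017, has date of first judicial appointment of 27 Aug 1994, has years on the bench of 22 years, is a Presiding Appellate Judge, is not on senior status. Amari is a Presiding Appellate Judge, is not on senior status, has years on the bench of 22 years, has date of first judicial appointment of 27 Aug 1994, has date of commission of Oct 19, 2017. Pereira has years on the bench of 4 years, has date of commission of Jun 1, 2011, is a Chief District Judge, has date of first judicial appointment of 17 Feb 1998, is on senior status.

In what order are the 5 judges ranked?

Amari, Farouk, Achebe, Vasquez, Pereira

By office: Amari and Farouk (Presiding Appellate Judge); then Achebe and Vasquez (Appellate Judge); then Pereira (Chief District Judge).
Amari and Farouk both have date of first judicial appointment 27 Aug 1994, so the next rule applies.
Amari and Farouk both have date of commission Oct 19, 2017, so the next rule applies.
Amari and Farouk both have years on the bench 22 years, so the next rule applies.
Among Amari and Farouk, alphabetically by surname: Amari before Farouk.
Achebe and Vasquez both have date of first judicial appointment 16 Jun 2023, so the next rule applies.
Achebe and Vasquez both have date of commission Nov 2, 1997, so the next rule applies.
Achebe and Vasquez both have years on the bench 5 years, so the next rule applies.
Among Achebe and Vasquez, alphabetically by surname: Achebe before Vasquez.
Full order: Amari, Farouk, Achebe, Vasquez, Pereira.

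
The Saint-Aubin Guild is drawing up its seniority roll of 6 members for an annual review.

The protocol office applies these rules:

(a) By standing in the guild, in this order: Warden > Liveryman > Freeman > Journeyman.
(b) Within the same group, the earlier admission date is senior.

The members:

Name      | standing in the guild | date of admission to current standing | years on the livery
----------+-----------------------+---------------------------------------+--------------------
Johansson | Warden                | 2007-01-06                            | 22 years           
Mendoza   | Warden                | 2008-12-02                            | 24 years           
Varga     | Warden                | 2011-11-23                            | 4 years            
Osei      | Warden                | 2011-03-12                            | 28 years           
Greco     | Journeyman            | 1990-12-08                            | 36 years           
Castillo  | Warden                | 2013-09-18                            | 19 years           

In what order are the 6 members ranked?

By standing in the guild: Johansson, Mendoza, Osei, Varga and Castillo (Warden); then Greco (Journeyman).
Among Johansson, Mendoza, Osei, Varga and Castillo, by date of admission to current standing (earlier first): Johansson (2007-01-06) before Mendoza (2008-12-02) before Osei (2011-03-12) before Varga (2011-11-23) before Castillo (2013-09-18).
Full order: Johansson, Mendoza, Osei, Varga, Castillo, Greco.

Johansson, Mendoza, Osei, Varga, Castillo, Greco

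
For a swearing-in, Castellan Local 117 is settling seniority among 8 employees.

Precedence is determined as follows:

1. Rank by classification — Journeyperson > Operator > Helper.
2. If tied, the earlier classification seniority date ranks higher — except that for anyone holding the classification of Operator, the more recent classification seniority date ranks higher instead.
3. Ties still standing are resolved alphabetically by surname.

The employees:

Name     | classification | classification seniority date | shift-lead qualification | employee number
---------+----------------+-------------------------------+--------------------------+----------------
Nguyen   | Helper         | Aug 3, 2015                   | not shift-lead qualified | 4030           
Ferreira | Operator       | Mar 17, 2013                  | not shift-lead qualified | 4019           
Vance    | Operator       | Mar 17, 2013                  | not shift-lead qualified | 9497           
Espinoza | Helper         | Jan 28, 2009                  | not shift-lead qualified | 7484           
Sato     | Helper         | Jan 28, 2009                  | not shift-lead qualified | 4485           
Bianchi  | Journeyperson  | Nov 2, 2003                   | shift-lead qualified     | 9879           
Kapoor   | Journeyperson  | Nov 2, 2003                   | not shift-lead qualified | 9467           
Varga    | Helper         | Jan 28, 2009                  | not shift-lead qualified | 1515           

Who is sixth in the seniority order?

Sato

By classification: Bianchi and Kapoor (Journeyperson); then Ferreira and Vance (Operator); then Espinoza, Sato, Varga and Nguyen (Helper).
Bianchi and Kapoor both have classification seniority date Nov 2, 2003, so the next rule applies.
Among Bianchi and Kapoor, alphabetically by surname: Bianchi before Kapoor.
Ferreira and Vance both have classification seniority date Mar 17, 2013, so the next rule applies.
Among Ferreira and Vance, alphabetically by surname: Ferreira before Vance.
Among Espinoza, Sato, Varga and Nguyen, by classification seniority date (earlier first): Espinoza, Sato and Varga (Jan 28, 2009) before Nguyen (Aug 3, 2015).
Among Espinoza, Sato and Varga, alphabetically by surname: Espinoza before Sato before Varga.
Order: Bianchi, Kapoor, Ferreira, Vance, Espinoza, Sato, Varga, Nguyen.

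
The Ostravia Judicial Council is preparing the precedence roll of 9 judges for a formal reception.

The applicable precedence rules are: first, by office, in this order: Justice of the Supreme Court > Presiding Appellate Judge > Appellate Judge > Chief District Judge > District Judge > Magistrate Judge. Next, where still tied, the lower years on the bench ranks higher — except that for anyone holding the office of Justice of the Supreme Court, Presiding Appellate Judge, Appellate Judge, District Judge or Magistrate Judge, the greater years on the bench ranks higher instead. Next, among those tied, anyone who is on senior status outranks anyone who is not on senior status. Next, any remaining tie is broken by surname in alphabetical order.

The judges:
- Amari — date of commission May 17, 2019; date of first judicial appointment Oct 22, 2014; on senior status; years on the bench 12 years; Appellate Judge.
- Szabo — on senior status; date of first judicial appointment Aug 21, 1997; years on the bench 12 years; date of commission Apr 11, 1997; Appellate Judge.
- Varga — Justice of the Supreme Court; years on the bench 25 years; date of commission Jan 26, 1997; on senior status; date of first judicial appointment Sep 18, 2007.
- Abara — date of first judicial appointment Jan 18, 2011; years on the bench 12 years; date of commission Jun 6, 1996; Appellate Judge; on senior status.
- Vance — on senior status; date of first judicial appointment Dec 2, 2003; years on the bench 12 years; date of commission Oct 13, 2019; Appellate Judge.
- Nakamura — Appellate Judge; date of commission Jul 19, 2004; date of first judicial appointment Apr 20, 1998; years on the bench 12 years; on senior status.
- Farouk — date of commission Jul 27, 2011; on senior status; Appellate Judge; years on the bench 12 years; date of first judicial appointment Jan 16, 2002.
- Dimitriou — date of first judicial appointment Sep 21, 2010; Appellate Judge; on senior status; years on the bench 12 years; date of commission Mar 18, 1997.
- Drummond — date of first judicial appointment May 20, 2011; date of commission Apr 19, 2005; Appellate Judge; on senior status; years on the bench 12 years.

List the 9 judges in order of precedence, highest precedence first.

Varga, Abara, Amari, Dimitriou, Drummond, Farouk, Nakamura, Szabo, Vance

By office: Varga (Justice of the Supreme Court); then Abara, Amari, Dimitriou, Drummond, Farouk, Nakamura, Szabo and Vance (Appellate Judge).
Abara, Amari, Dimitriou, Drummond, Farouk, Nakamura, Szabo and Vance all have years on the bench 12 years, so the next rule applies.
Abara, Amari, Dimitriou, Drummond, Farouk, Nakamura, Szabo and Vance are each on senior status, so the next rule applies.
Among Abara, Amari, Dimitriou, Drummond, Farouk, Nakamura, Szabo and Vance, alphabetically by surname: Abara before Amari before Dimitriou before Drummond before Farouk before Nakamura before Szabo before Vance.
Full order: Varga, Abara, Amari, Dimitriou, Drummond, Farouk, Nakamura, Szabo, Vance.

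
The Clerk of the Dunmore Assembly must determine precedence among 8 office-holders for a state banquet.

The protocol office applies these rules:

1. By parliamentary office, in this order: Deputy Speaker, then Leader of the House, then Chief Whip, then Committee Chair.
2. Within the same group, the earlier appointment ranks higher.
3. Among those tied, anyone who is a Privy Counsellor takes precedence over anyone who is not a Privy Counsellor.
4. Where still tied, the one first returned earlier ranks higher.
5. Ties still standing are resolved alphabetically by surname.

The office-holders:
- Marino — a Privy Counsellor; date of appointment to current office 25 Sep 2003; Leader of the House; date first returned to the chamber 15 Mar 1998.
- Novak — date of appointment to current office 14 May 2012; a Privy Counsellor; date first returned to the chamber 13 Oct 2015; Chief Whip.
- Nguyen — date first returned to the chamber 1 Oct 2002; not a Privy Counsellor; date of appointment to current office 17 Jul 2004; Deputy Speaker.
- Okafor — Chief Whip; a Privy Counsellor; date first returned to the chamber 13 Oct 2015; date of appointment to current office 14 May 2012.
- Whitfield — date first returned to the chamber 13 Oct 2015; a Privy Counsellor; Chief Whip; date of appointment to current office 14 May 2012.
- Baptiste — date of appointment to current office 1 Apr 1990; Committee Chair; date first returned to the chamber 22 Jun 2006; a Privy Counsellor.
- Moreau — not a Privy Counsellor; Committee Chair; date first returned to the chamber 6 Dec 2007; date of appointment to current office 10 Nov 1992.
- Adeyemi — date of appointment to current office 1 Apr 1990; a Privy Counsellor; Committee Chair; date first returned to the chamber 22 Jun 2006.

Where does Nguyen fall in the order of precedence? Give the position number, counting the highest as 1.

1

By parliamentary office: Nguyen (Deputy Speaker); then Marino (Leader of the House); then Novak, Okafor and Whitfield (Chief Whip); then Adeyemi, Baptiste and Moreau (Committee Chair).
Novak, Okafor and Whitfield all have date of appointment to current office 14 May 2012, so the next rule applies.
Novak, Okafor and Whitfield are each a Privy Counsellor, so the next rule applies.
Novak, Okafor and Whitfield all have date first returned to the chamber 13 Oct 2015, so the next rule applies.
Among Novak, Okafor and Whitfield, alphabetically by surname: Novak before Okafor before Whitfield.
Among Adeyemi, Baptiste and Moreau, by date of appointment to current office (earlier first): Adeyemi and Baptiste (1 Apr 1990) before Moreau (10 Nov 1992).
Adeyemi and Baptiste are each a Privy Counsellor, so the next rule applies.
Adeyemi and Baptiste both have date first returned to the chamber 22 Jun 2006, so the next rule applies.
Among Adeyemi and Baptiste, alphabetically by surname: Adeyemi before Baptiste.
Order: Nguyen, Marino, Novak, Okafor, Whitfield, Adeyemi, Baptiste, Moreau. So position 1.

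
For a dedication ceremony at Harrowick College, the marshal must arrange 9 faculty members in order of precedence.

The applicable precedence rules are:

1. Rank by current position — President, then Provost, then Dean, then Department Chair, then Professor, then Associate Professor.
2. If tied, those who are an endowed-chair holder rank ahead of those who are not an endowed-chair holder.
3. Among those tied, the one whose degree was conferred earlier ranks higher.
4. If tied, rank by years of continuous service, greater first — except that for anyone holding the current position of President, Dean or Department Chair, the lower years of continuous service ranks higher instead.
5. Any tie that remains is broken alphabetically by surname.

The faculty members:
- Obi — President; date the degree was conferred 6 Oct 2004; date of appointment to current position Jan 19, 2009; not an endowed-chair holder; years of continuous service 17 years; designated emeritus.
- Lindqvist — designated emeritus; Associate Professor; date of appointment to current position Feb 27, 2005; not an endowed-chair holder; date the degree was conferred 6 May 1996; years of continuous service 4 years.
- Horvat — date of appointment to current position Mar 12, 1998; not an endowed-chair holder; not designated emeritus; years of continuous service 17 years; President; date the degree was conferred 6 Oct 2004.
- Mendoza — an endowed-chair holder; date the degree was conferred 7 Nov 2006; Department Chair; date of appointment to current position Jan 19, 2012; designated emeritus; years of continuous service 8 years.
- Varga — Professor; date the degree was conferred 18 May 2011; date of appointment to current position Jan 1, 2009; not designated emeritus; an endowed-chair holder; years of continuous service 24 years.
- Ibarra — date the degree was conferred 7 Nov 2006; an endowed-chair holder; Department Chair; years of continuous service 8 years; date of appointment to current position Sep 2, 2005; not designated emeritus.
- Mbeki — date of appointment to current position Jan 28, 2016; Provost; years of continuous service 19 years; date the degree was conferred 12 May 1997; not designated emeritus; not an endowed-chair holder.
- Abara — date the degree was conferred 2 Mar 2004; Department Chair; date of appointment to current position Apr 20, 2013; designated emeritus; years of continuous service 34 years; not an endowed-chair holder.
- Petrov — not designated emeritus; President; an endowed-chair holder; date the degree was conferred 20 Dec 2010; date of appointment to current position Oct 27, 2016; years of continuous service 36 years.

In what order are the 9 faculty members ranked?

By current position: Petrov, Horvat and Obi (President); then Mbeki (Provost); then Ibarra, Mendoza and Abara (Department Chair); then Varga (Professor); then Lindqvist (Associate Professor).
Among Petrov, Horvat and Obi, an endowed-chair holder before not an endowed-chair holder: Petrov (an endowed-chair holder) before Horvat and Obi (not an endowed-chair holder).
Horvat and Obi both have date the degree was conferred 6 Oct 2004, so the next rule applies.
Horvat and Obi both have years of continuous service 17 years, so the next rule applies.
Among Horvat and Obi, alphabetically by surname: Horvat before Obi.
Among Ibarra, Mendoza and Abara, an endowed-chair holder before not an endowed-chair holder: Ibarra and Mendoza (an endowed-chair holder) before Abara (not an endowed-chair holder).
Ibarra and Mendoza both have date the degree was conferred 7 Nov 2006, so the next rule applies.
Ibarra and Mendoza both have years of continuous service 8 years, so the next rule applies.
Among Ibarra and Mendoza, alphabetically by surname: Ibarra before Mendoza.
Full order: Petrov, Horvat, Obi, Mbeki, Ibarra, Mendoza, Abara, Varga, Lindqvist.

Petrov, Horvat, Obi, Mbeki, Ibarra, Mendoza, Abara, Varga, Lindqvist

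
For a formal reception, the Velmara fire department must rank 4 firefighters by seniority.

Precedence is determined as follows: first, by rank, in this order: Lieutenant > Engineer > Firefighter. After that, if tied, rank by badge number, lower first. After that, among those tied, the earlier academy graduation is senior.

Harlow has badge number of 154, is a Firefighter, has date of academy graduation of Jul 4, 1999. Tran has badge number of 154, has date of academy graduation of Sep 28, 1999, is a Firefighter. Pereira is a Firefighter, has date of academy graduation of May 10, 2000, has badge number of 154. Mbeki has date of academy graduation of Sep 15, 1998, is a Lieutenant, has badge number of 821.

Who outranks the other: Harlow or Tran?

Harlow

By rank: Mbeki (Lieutenant); then Harlow, Tran and Pereira (Firefighter).
Harlow, Tran and Pereira all have badge number 154, so the next rule applies.
Among Harlow, Tran and Pereira, by date of academy graduation (earlier first): Harlow (Jul 4, 1999) before Tran (Sep 28, 1999) before Pereira (May 10, 2000).
So Harlow takes precedence.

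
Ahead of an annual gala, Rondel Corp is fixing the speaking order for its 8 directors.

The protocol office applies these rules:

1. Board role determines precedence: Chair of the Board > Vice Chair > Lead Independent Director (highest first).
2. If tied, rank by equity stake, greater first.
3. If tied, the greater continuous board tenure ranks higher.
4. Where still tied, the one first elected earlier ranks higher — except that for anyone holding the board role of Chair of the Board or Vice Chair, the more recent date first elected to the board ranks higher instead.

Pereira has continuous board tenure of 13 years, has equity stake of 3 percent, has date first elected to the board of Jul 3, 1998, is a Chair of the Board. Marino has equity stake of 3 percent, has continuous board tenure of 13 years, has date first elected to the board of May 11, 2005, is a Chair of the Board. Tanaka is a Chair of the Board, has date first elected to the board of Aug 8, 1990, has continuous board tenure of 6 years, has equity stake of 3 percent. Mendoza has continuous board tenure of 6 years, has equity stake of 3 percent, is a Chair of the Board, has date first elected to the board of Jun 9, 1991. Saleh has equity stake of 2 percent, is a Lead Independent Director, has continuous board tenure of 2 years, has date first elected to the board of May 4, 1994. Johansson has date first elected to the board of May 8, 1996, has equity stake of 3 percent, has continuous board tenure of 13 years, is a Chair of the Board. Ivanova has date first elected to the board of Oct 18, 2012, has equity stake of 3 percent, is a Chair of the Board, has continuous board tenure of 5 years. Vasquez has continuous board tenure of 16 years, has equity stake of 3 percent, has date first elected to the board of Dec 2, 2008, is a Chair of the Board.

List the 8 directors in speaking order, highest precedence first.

Vasquez, Marino, Pereira, Johansson, Mendoza, Tanaka, Ivanova, Saleh

By board role: Vasquez, Marino, Pereira, Johansson, Mendoza, Tanaka and Ivanova (Chair of the Board); then Saleh (Lead Independent Director).
Vasquez, Marino, Pereira, Johansson, Mendoza, Tanaka and Ivanova all have equity stake 3 percent, so the next rule applies.
Among Vasquez, Marino, Pereira, Johansson, Mendoza, Tanaka and Ivanova, by continuous board tenure (higher first): Vasquez (16 years) before Marino, Pereira and Johansson (13 years) before Mendoza and Tanaka (6 years) before Ivanova (5 years).
Among Marino, Pereira and Johansson, by date first elected to the board (later first) (reversed rule for this group): Marino (May 11, 2005) before Pereira (Jul 3, 1998) before Johansson (May 8, 1996).
Among Mendoza and Tanaka, by date first elected to the board (later first) (reversed rule for this group): Mendoza (Jun 9, 1991) before Tanaka (Aug 8, 1990).
Full order: Vasquez, Marino, Pereira, Johansson, Mendoza, Tanaka, Ivanova, Saleh.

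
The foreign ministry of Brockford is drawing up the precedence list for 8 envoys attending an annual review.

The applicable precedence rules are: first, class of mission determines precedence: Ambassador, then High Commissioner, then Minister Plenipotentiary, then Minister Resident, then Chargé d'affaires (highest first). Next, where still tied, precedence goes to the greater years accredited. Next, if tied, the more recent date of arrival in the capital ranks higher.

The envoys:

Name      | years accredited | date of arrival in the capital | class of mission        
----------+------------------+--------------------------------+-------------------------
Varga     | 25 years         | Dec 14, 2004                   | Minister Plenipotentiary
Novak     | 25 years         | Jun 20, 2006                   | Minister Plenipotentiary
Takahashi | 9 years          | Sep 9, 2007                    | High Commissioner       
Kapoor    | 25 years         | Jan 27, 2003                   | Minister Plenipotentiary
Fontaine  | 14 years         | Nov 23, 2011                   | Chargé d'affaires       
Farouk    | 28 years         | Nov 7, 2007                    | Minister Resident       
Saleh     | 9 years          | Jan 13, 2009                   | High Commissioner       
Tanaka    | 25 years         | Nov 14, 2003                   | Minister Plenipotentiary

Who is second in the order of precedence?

By class of mission: Saleh and Takahashi (High Commissioner); then Novak, Varga, Tanaka and Kapoor (Minister Plenipotentiary); then Farouk (Minister Resident); then Fontaine (Chargé d'affaires).
Saleh and Takahashi both have years accredited 9 years, so the next rule applies.
Among Saleh and Takahashi, by date of arrival in the capital (later first): Saleh (Jan 13, 2009) before Takahashi (Sep 9, 2007).
Novak, Varga, Tanaka and Kapoor all have years accredited 25 years, so the next rule applies.
Among Novak, Varga, Tanaka and Kapoor, by date of arrival in the capital (later first): Novak (Jun 20, 2006) before Varga (Dec 14, 2004) before Tanaka (Nov 14, 2003) before Kapoor (Jan 27, 2003).
Order: Saleh, Takahashi, Novak, Varga, Tanaka, Kapoor, Farouk, Fontaine.

Takahashi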